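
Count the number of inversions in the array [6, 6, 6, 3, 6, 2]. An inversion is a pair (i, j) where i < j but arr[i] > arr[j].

Finding inversions in [6, 6, 6, 3, 6, 2]:

(0, 3): arr[0]=6 > arr[3]=3
(0, 5): arr[0]=6 > arr[5]=2
(1, 3): arr[1]=6 > arr[3]=3
(1, 5): arr[1]=6 > arr[5]=2
(2, 3): arr[2]=6 > arr[3]=3
(2, 5): arr[2]=6 > arr[5]=2
(3, 5): arr[3]=3 > arr[5]=2
(4, 5): arr[4]=6 > arr[5]=2

Total inversions: 8

The array has 8 inversion(s): (0,3), (0,5), (1,3), (1,5), (2,3), (2,5), (3,5), (4,5). Each pair (i,j) satisfies i < j and arr[i] > arr[j].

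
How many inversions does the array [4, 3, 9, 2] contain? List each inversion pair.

Finding inversions in [4, 3, 9, 2]:

(0, 1): arr[0]=4 > arr[1]=3
(0, 3): arr[0]=4 > arr[3]=2
(1, 3): arr[1]=3 > arr[3]=2
(2, 3): arr[2]=9 > arr[3]=2

Total inversions: 4

The array has 4 inversion(s): (0,1), (0,3), (1,3), (2,3). Each pair (i,j) satisfies i < j and arr[i] > arr[j].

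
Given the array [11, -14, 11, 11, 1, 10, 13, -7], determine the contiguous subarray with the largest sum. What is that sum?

Using Kadane's algorithm on [11, -14, 11, 11, 1, 10, 13, -7]:

Scanning through the array:
Position 1 (value -14): max_ending_here = -3, max_so_far = 11
Position 2 (value 11): max_ending_here = 11, max_so_far = 11
Position 3 (value 11): max_ending_here = 22, max_so_far = 22
Position 4 (value 1): max_ending_here = 23, max_so_far = 23
Position 5 (value 10): max_ending_here = 33, max_so_far = 33
Position 6 (value 13): max_ending_here = 46, max_so_far = 46
Position 7 (value -7): max_ending_here = 39, max_so_far = 46

Maximum subarray: [11, 11, 1, 10, 13]
Maximum sum: 46

The maximum subarray is [11, 11, 1, 10, 13] with sum 46. This subarray runs from index 2 to index 6.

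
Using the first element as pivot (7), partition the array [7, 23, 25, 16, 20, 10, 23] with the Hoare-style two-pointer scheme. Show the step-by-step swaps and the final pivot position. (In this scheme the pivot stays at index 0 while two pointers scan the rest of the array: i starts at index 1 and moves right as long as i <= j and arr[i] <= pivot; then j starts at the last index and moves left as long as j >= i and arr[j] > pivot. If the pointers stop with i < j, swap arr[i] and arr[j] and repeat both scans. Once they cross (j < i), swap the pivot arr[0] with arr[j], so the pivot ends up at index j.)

Hoare-style two-pointer partition with pivot = 7:

Initial array: [7, 23, 25, 16, 20, 10, 23]

Pointers start at i = 1, j = 6.
i ends at 1, j ends at 0: the pointers have crossed (j < i), so scanning stops.

j = 0, so swapping arr[0] with arr[j] leaves the pivot at position 0: [7, 23, 25, 16, 20, 10, 23]
Pivot position: 0

After partitioning with pivot 7, the array becomes [7, 23, 25, 16, 20, 10, 23]. The pivot is placed at index 0. All elements to the left of the pivot are <= 7, and all elements to the right are > 7.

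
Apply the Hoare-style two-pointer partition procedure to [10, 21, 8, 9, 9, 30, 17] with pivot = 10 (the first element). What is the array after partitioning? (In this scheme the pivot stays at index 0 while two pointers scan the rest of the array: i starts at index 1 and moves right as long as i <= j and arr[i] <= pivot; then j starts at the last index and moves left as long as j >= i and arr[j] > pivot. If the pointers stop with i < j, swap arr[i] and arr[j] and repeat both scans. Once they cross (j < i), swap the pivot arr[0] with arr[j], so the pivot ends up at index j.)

Hoare-style two-pointer partition with pivot = 10:

Initial array: [10, 21, 8, 9, 9, 30, 17]

Pointers start at i = 1, j = 6.
i stops at index 1 (arr[1]=21 > 10), j stops at index 4 (arr[4]=9 <= 10): swap arr[1] and arr[4], array becomes [10, 9, 8, 9, 21, 30, 17]
i ends at 4, j ends at 3: the pointers have crossed (j < i), so scanning stops.

Swap pivot arr[0] with arr[3] to place pivot at position 3: [9, 9, 8, 10, 21, 30, 17]
Pivot position: 3

After partitioning with pivot 10, the array becomes [9, 9, 8, 10, 21, 30, 17]. The pivot is placed at index 3. All elements to the left of the pivot are <= 10, and all elements to the right are > 10.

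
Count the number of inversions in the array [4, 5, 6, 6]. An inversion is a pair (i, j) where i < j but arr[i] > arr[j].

Finding inversions in [4, 5, 6, 6]:


Total inversions: 0

The array has 0 inversions. It is already sorted.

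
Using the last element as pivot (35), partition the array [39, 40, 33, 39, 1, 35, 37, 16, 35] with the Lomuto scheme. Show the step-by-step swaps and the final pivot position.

Lomuto partition with pivot = 35:

Initial array: [39, 40, 33, 39, 1, 35, 37, 16, 35]

arr[0]=39 > 35: no swap
arr[1]=40 > 35: no swap
arr[2]=33 <= 35: swap with position 0, array becomes [33, 40, 39, 39, 1, 35, 37, 16, 35]
arr[3]=39 > 35: no swap
arr[4]=1 <= 35: swap with position 1, array becomes [33, 1, 39, 39, 40, 35, 37, 16, 35]
arr[5]=35 <= 35: swap with position 2, array becomes [33, 1, 35, 39, 40, 39, 37, 16, 35]
arr[6]=37 > 35: no swap
arr[7]=16 <= 35: swap with position 3, array becomes [33, 1, 35, 16, 40, 39, 37, 39, 35]

Place pivot at position 4: [33, 1, 35, 16, 35, 39, 37, 39, 40]
Pivot position: 4

After partitioning with pivot 35, the array becomes [33, 1, 35, 16, 35, 39, 37, 39, 40]. The pivot is placed at index 4. All elements to the left of the pivot are <= 35, and all elements to the right are > 35.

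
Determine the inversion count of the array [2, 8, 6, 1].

Finding inversions in [2, 8, 6, 1]:

(0, 3): arr[0]=2 > arr[3]=1
(1, 2): arr[1]=8 > arr[2]=6
(1, 3): arr[1]=8 > arr[3]=1
(2, 3): arr[2]=6 > arr[3]=1

Total inversions: 4

The array has 4 inversion(s): (0,3), (1,2), (1,3), (2,3). Each pair (i,j) satisfies i < j and arr[i] > arr[j].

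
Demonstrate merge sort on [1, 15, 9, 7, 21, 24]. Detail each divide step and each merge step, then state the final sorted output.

Merge sort trace:

Split: [1, 15, 9, 7, 21, 24] -> [1, 15, 9] and [7, 21, 24]
  Split: [1, 15, 9] -> [1] and [15, 9]
    Split: [15, 9] -> [15] and [9]
    Merge: [15] + [9] -> [9, 15]
  Merge: [1] + [9, 15] -> [1, 9, 15]
  Split: [7, 21, 24] -> [7] and [21, 24]
    Split: [21, 24] -> [21] and [24]
    Merge: [21] + [24] -> [21, 24]
  Merge: [7] + [21, 24] -> [7, 21, 24]
Merge: [1, 9, 15] + [7, 21, 24] -> [1, 7, 9, 15, 21, 24]

Final sorted array: [1, 7, 9, 15, 21, 24]

The merge sort proceeds by recursively splitting the array and merging sorted halves.
After all merges, the sorted array is [1, 7, 9, 15, 21, 24].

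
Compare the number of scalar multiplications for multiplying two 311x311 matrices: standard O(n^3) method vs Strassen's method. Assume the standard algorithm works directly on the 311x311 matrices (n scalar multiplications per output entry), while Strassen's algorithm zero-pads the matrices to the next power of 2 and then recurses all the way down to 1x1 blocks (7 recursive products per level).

Matrix multiplication for 311x311 matrices:

Strassen's algorithm requires power-of-2 dimensions. Pad 311x311 to 512x512 (next power of 2).

Standard algorithm: 311^3 = 30080231 multiplications
Strassen's algorithm: 7^(log2(512)) = 7^9 = 40353607 multiplications
Difference: 30080231 - 40353607 = -10273376 (Strassen uses MORE here due to padding overhead — for small or just-over-power-of-2 n, padding can outweigh the per-level savings)

Standard: 30080231 multiplications (311^3). Strassen: 40353607 multiplications (7^9, after padding to 512x512). Strassen reduces 8 recursive multiplications to 7 at each level.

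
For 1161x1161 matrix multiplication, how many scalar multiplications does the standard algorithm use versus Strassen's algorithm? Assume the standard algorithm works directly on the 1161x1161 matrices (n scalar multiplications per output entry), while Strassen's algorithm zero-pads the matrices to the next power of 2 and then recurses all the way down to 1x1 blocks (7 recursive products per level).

Matrix multiplication for 1161x1161 matrices:

Strassen's algorithm requires power-of-2 dimensions. Pad 1161x1161 to 2048x2048 (next power of 2).

Standard algorithm: 1161^3 = 1564936281 multiplications
Strassen's algorithm: 7^(log2(2048)) = 7^11 = 1977326743 multiplications
Difference: 1564936281 - 1977326743 = -412390462 (Strassen uses MORE here due to padding overhead — for small or just-over-power-of-2 n, padding can outweigh the per-level savings)

Standard: 1564936281 multiplications (1161^3). Strassen: 1977326743 multiplications (7^11, after padding to 2048x2048). Strassen reduces 8 recursive multiplications to 7 at each level.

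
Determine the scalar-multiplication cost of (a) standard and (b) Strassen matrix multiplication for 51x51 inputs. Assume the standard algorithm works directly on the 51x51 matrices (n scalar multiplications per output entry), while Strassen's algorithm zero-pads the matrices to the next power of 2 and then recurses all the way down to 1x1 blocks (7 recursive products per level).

Matrix multiplication for 51x51 matrices:

Strassen's algorithm requires power-of-2 dimensions. Pad 51x51 to 64x64 (next power of 2).

Standard algorithm: 51^3 = 132651 multiplications
Strassen's algorithm: 7^(log2(64)) = 7^6 = 117649 multiplications
Savings: 132651 - 117649 = 15002 multiplications

Standard: 132651 multiplications (51^3). Strassen: 117649 multiplications (7^6, after padding to 64x64). Strassen reduces 8 recursive multiplications to 7 at each level.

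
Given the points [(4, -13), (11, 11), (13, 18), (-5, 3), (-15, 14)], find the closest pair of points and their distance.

Computing all pairwise distances among 5 points:

d((4, -13), (11, 11)) = 25.0
d((4, -13), (13, 18)) = 32.28
d((4, -13), (-5, 3)) = 18.3576
d((4, -13), (-15, 14)) = 33.0151
d((11, 11), (13, 18)) = 7.2801 <-- minimum
d((11, 11), (-5, 3)) = 17.8885
d((11, 11), (-15, 14)) = 26.1725
d((13, 18), (-5, 3)) = 23.4307
d((13, 18), (-15, 14)) = 28.2843
d((-5, 3), (-15, 14)) = 14.8661

Closest pair: (11, 11) and (13, 18) with distance 7.2801

The closest pair is (11, 11) and (13, 18) with Euclidean distance 7.2801. For 5 points, brute-force pairwise comparison is shown above. For large n, the divide-and-conquer algorithm (sort by x, recurse on halves, check the dividing strip) achieves O(n log n).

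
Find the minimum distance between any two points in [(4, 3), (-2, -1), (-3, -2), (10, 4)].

Computing all pairwise distances among 4 points:

d((4, 3), (-2, -1)) = 7.2111
d((4, 3), (-3, -2)) = 8.6023
d((4, 3), (10, 4)) = 6.0828
d((-2, -1), (-3, -2)) = 1.4142 <-- minimum
d((-2, -1), (10, 4)) = 13.0
d((-3, -2), (10, 4)) = 14.3178

Closest pair: (-2, -1) and (-3, -2) with distance 1.4142

The closest pair is (-2, -1) and (-3, -2) with Euclidean distance 1.4142. For 4 points, brute-force pairwise comparison is shown above. For large n, the divide-and-conquer algorithm (sort by x, recurse on halves, check the dividing strip) achieves O(n log n).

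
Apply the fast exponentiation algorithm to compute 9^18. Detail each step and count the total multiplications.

Computing 9^18 by squaring (build up from 9^1; each line after the first costs one multiplication):

9^1 = 9
9^2 = (9^1)^2 = 9^2 = 81
9^4 = (9^2)^2 = 81^2 = 6561
9^8 = (9^4)^2 = 6561^2 = 43046721
9^9 = 9 * 9^8 = 9 * 43046721 = 387420489
9^18 = (9^9)^2 = 387420489^2 = 150094635296999121

Result: 150094635296999121
Multiplications needed: 5 (5 lines after 9^1)

9^18 = 150094635296999121. Using exponentiation by squaring, this requires 5 multiplications. The key idea: if the exponent is even, square the half-power; if odd, multiply by the base once.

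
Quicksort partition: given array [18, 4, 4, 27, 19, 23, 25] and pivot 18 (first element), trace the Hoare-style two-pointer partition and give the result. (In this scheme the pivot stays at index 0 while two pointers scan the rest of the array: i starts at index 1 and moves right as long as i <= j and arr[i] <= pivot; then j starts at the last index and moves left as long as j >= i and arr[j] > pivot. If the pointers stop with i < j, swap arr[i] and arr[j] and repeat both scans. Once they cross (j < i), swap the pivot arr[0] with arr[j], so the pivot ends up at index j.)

Hoare-style two-pointer partition with pivot = 18:

Initial array: [18, 4, 4, 27, 19, 23, 25]

Pointers start at i = 1, j = 6.
i ends at 3, j ends at 2: the pointers have crossed (j < i), so scanning stops.

Swap pivot arr[0] with arr[2] to place pivot at position 2: [4, 4, 18, 27, 19, 23, 25]
Pivot position: 2

After partitioning with pivot 18, the array becomes [4, 4, 18, 27, 19, 23, 25]. The pivot is placed at index 2. All elements to the left of the pivot are <= 18, and all elements to the right are > 18.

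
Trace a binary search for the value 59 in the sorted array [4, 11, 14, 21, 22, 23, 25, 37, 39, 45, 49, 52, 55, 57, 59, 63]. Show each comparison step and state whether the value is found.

Binary search for 59 in [4, 11, 14, 21, 22, 23, 25, 37, 39, 45, 49, 52, 55, 57, 59, 63]:

lo=0, hi=15, mid=7, arr[mid]=37 -> 37 < 59, search right half
lo=8, hi=15, mid=11, arr[mid]=52 -> 52 < 59, search right half
lo=12, hi=15, mid=13, arr[mid]=57 -> 57 < 59, search right half
lo=14, hi=15, mid=14, arr[mid]=59 -> Found target at index 14!

Binary search finds 59 at index 14 after 4 comparisons. The search repeatedly halves the search space by comparing with the middle element.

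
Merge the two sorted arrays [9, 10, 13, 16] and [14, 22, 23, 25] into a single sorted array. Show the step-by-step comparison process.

Merging process:

Compare 9 vs 14: take 9 from left. Merged: [9]
Compare 10 vs 14: take 10 from left. Merged: [9, 10]
Compare 13 vs 14: take 13 from left. Merged: [9, 10, 13]
Compare 16 vs 14: take 14 from right. Merged: [9, 10, 13, 14]
Compare 16 vs 22: take 16 from left. Merged: [9, 10, 13, 14, 16]
Append remaining from right: [22, 23, 25]. Merged: [9, 10, 13, 14, 16, 22, 23, 25]

Final merged array: [9, 10, 13, 14, 16, 22, 23, 25]
Total comparisons: 5

The merged array is [9, 10, 13, 14, 16, 22, 23, 25], requiring 5 comparisons. The merge step runs in O(n) time where n is the total number of elements.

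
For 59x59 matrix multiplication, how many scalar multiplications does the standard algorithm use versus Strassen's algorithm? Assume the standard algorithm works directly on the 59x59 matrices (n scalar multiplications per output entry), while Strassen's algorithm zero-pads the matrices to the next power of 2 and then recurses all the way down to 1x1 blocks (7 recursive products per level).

Matrix multiplication for 59x59 matrices:

Strassen's algorithm requires power-of-2 dimensions. Pad 59x59 to 64x64 (next power of 2).

Standard algorithm: 59^3 = 205379 multiplications
Strassen's algorithm: 7^(log2(64)) = 7^6 = 117649 multiplications
Savings: 205379 - 117649 = 87730 multiplications

Standard: 205379 multiplications (59^3). Strassen: 117649 multiplications (7^6, after padding to 64x64). Strassen reduces 8 recursive multiplications to 7 at each level.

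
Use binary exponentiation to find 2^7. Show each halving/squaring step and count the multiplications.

Computing 2^7 by squaring (build up from 2^1; each line after the first costs one multiplication):

2^1 = 2
2^2 = (2^1)^2 = 2^2 = 4
2^3 = 2 * 2^2 = 2 * 4 = 8
2^6 = (2^3)^2 = 8^2 = 64
2^7 = 2 * 2^6 = 2 * 64 = 128

Result: 128
Multiplications needed: 4 (4 lines after 2^1)

2^7 = 128. Using exponentiation by squaring, this requires 4 multiplications. The key idea: if the exponent is even, square the half-power; if odd, multiply by the base once.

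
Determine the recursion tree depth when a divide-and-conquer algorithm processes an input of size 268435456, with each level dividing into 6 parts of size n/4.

For divide and conquer with division factor 4:

Problem sizes at each level:
Level 0: 268435456
Level 1: 67108864
Level 2: 16777216
Level 3: 4194304
Level 4: 1048576
Level 5: 262144
Level 6: 65536
Level 7: 16384
Level 8: 4096
Level 9: 1024
Level 10: 256
Level 11: 64
Level 12: 16
Level 13: 4
Level 14: 1

The root is level 0 and the size-1 base case is level 14 (the tree spans levels 0 through 14, i.e. 15 levels counting the root), so the depth is the number of divisions: log_4(268435456) = 14

The recursion tree depth is log_4(268435456) = 14. At each level, the problem size is divided by 4, so it takes 14 divisions to reduce to a base case of size 1. The algorithm makes 6 recursive calls at each level.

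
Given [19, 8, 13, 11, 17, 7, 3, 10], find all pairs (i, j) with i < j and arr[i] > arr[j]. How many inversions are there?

Finding inversions in [19, 8, 13, 11, 17, 7, 3, 10]:

(0, 1): arr[0]=19 > arr[1]=8
(0, 2): arr[0]=19 > arr[2]=13
(0, 3): arr[0]=19 > arr[3]=11
(0, 4): arr[0]=19 > arr[4]=17
(0, 5): arr[0]=19 > arr[5]=7
(0, 6): arr[0]=19 > arr[6]=3
(0, 7): arr[0]=19 > arr[7]=10
(1, 5): arr[1]=8 > arr[5]=7
(1, 6): arr[1]=8 > arr[6]=3
(2, 3): arr[2]=13 > arr[3]=11
(2, 5): arr[2]=13 > arr[5]=7
(2, 6): arr[2]=13 > arr[6]=3
(2, 7): arr[2]=13 > arr[7]=10
(3, 5): arr[3]=11 > arr[5]=7
(3, 6): arr[3]=11 > arr[6]=3
(3, 7): arr[3]=11 > arr[7]=10
(4, 5): arr[4]=17 > arr[5]=7
(4, 6): arr[4]=17 > arr[6]=3
(4, 7): arr[4]=17 > arr[7]=10
(5, 6): arr[5]=7 > arr[6]=3

Total inversions: 20

The array has 20 inversion(s): (0,1), (0,2), (0,3), (0,4), (0,5), (0,6), (0,7), (1,5), (1,6), (2,3), (2,5), (2,6), (2,7), (3,5), (3,6), (3,7), (4,5), (4,6), (4,7), (5,6). Each pair (i,j) satisfies i < j and arr[i] > arr[j].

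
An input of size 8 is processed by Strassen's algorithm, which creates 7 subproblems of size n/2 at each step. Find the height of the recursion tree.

For divide and conquer with division factor 2:

Problem sizes at each level:
Level 0: 8
Level 1: 4
Level 2: 2
Level 3: 1

The root is level 0 and the size-1 base case is level 3 (the tree spans levels 0 through 3, i.e. 4 levels counting the root), so the depth is the number of divisions: log_2(8) = 3

The recursion tree depth is log_2(8) = 3. At each level, the problem size is divided by 2, so it takes 3 divisions to reduce to a base case of size 1. The algorithm makes 7 recursive calls at each level.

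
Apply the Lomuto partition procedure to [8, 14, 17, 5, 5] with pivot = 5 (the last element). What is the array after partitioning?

Lomuto partition with pivot = 5:

Initial array: [8, 14, 17, 5, 5]

arr[0]=8 > 5: no swap
arr[1]=14 > 5: no swap
arr[2]=17 > 5: no swap
arr[3]=5 <= 5: swap with position 0, array becomes [5, 14, 17, 8, 5]

Place pivot at position 1: [5, 5, 17, 8, 14]
Pivot position: 1

After partitioning with pivot 5, the array becomes [5, 5, 17, 8, 14]. The pivot is placed at index 1. All elements to the left of the pivot are <= 5, and all elements to the right are > 5.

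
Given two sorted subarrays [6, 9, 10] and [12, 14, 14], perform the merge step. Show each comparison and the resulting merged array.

Merging process:

Compare 6 vs 12: take 6 from left. Merged: [6]
Compare 9 vs 12: take 9 from left. Merged: [6, 9]
Compare 10 vs 12: take 10 from left. Merged: [6, 9, 10]
Append remaining from right: [12, 14, 14]. Merged: [6, 9, 10, 12, 14, 14]

Final merged array: [6, 9, 10, 12, 14, 14]
Total comparisons: 3

The merged array is [6, 9, 10, 12, 14, 14], requiring 3 comparisons. The merge step runs in O(n) time where n is the total number of elements.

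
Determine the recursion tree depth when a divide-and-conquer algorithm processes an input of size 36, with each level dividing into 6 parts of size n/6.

For divide and conquer with division factor 6:

Problem sizes at each level:
Level 0: 36
Level 1: 6
Level 2: 1

The root is level 0 and the size-1 base case is level 2 (the tree spans levels 0 through 2, i.e. 3 levels counting the root), so the depth is the number of divisions: log_6(36) = 2

The recursion tree depth is log_6(36) = 2. At each level, the problem size is divided by 6, so it takes 2 divisions to reduce to a base case of size 1. The algorithm makes 6 recursive calls at each level.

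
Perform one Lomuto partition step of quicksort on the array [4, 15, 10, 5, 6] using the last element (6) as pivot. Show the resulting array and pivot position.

Lomuto partition with pivot = 6:

Initial array: [4, 15, 10, 5, 6]

arr[0]=4 <= 6: swap with position 0, array becomes [4, 15, 10, 5, 6]
arr[1]=15 > 6: no swap
arr[2]=10 > 6: no swap
arr[3]=5 <= 6: swap with position 1, array becomes [4, 5, 10, 15, 6]

Place pivot at position 2: [4, 5, 6, 15, 10]
Pivot position: 2

After partitioning with pivot 6, the array becomes [4, 5, 6, 15, 10]. The pivot is placed at index 2. All elements to the left of the pivot are <= 6, and all elements to the right are > 6.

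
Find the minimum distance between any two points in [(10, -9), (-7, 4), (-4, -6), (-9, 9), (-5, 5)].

Computing all pairwise distances among 5 points:

d((10, -9), (-7, 4)) = 21.4009
d((10, -9), (-4, -6)) = 14.3178
d((10, -9), (-9, 9)) = 26.1725
d((10, -9), (-5, 5)) = 20.5183
d((-7, 4), (-4, -6)) = 10.4403
d((-7, 4), (-9, 9)) = 5.3852
d((-7, 4), (-5, 5)) = 2.2361 <-- minimum
d((-4, -6), (-9, 9)) = 15.8114
d((-4, -6), (-5, 5)) = 11.0454
d((-9, 9), (-5, 5)) = 5.6569

Closest pair: (-7, 4) and (-5, 5) with distance 2.2361

The closest pair is (-7, 4) and (-5, 5) with Euclidean distance 2.2361. For 5 points, brute-force pairwise comparison is shown above. For large n, the divide-and-conquer algorithm (sort by x, recurse on halves, check the dividing strip) achieves O(n log n).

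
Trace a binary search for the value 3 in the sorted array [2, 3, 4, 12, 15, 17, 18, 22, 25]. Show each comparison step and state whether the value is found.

Binary search for 3 in [2, 3, 4, 12, 15, 17, 18, 22, 25]:

lo=0, hi=8, mid=4, arr[mid]=15 -> 15 > 3, search left half
lo=0, hi=3, mid=1, arr[mid]=3 -> Found target at index 1!

Binary search finds 3 at index 1 after 2 comparisons. The search repeatedly halves the search space by comparing with the middle element.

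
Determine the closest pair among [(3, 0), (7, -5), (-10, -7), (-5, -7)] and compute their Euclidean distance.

Computing all pairwise distances among 4 points:

d((3, 0), (7, -5)) = 6.4031
d((3, 0), (-10, -7)) = 14.7648
d((3, 0), (-5, -7)) = 10.6301
d((7, -5), (-10, -7)) = 17.1172
d((7, -5), (-5, -7)) = 12.1655
d((-10, -7), (-5, -7)) = 5.0 <-- minimum

Closest pair: (-10, -7) and (-5, -7) with distance 5.0

The closest pair is (-10, -7) and (-5, -7) with Euclidean distance 5.0. For 4 points, brute-force pairwise comparison is shown above. For large n, the divide-and-conquer algorithm (sort by x, recurse on halves, check the dividing strip) achieves O(n log n).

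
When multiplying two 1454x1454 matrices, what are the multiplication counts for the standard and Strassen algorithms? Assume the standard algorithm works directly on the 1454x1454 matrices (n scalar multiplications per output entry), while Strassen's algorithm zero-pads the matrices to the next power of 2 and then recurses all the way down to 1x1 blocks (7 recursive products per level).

Matrix multiplication for 1454x1454 matrices:

Strassen's algorithm requires power-of-2 dimensions. Pad 1454x1454 to 2048x2048 (next power of 2).

Standard algorithm: 1454^3 = 3073924664 multiplications
Strassen's algorithm: 7^(log2(2048)) = 7^11 = 1977326743 multiplications
Savings: 3073924664 - 1977326743 = 1096597921 multiplications

Standard: 3073924664 multiplications (1454^3). Strassen: 1977326743 multiplications (7^11, after padding to 2048x2048). Strassen reduces 8 recursive multiplications to 7 at each level.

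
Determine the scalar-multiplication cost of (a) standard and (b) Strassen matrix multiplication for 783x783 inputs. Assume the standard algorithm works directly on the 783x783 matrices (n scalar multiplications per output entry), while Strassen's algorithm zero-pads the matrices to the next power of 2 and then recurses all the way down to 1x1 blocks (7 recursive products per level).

Matrix multiplication for 783x783 matrices:

Strassen's algorithm requires power-of-2 dimensions. Pad 783x783 to 1024x1024 (next power of 2).

Standard algorithm: 783^3 = 480048687 multiplications
Strassen's algorithm: 7^(log2(1024)) = 7^10 = 282475249 multiplications
Savings: 480048687 - 282475249 = 197573438 multiplications

Standard: 480048687 multiplications (783^3). Strassen: 282475249 multiplications (7^10, after padding to 1024x1024). Strassen reduces 8 recursive multiplications to 7 at each level.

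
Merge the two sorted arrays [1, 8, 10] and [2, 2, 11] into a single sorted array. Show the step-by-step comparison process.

Merging process:

Compare 1 vs 2: take 1 from left. Merged: [1]
Compare 8 vs 2: take 2 from right. Merged: [1, 2]
Compare 8 vs 2: take 2 from right. Merged: [1, 2, 2]
Compare 8 vs 11: take 8 from left. Merged: [1, 2, 2, 8]
Compare 10 vs 11: take 10 from left. Merged: [1, 2, 2, 8, 10]
Append remaining from right: [11]. Merged: [1, 2, 2, 8, 10, 11]

Final merged array: [1, 2, 2, 8, 10, 11]
Total comparisons: 5

The merged array is [1, 2, 2, 8, 10, 11], requiring 5 comparisons. The merge step runs in O(n) time where n is the total number of elements.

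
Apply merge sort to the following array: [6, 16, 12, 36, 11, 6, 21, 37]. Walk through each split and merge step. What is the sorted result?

Merge sort trace:

Split: [6, 16, 12, 36, 11, 6, 21, 37] -> [6, 16, 12, 36] and [11, 6, 21, 37]
  Split: [6, 16, 12, 36] -> [6, 16] and [12, 36]
    Split: [6, 16] -> [6] and [16]
    Merge: [6] + [16] -> [6, 16]
    Split: [12, 36] -> [12] and [36]
    Merge: [12] + [36] -> [12, 36]
  Merge: [6, 16] + [12, 36] -> [6, 12, 16, 36]
  Split: [11, 6, 21, 37] -> [11, 6] and [21, 37]
    Split: [11, 6] -> [11] and [6]
    Merge: [11] + [6] -> [6, 11]
    Split: [21, 37] -> [21] and [37]
    Merge: [21] + [37] -> [21, 37]
  Merge: [6, 11] + [21, 37] -> [6, 11, 21, 37]
Merge: [6, 12, 16, 36] + [6, 11, 21, 37] -> [6, 6, 11, 12, 16, 21, 36, 37]

Final sorted array: [6, 6, 11, 12, 16, 21, 36, 37]

The merge sort proceeds by recursively splitting the array and merging sorted halves.
After all merges, the sorted array is [6, 6, 11, 12, 16, 21, 36, 37].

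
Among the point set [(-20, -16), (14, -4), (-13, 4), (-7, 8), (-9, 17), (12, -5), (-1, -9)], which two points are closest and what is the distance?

Computing all pairwise distances among 7 points:

d((-20, -16), (14, -4)) = 36.0555
d((-20, -16), (-13, 4)) = 21.1896
d((-20, -16), (-7, 8)) = 27.2947
d((-20, -16), (-9, 17)) = 34.7851
d((-20, -16), (12, -5)) = 33.8378
d((-20, -16), (-1, -9)) = 20.2485
d((14, -4), (-13, 4)) = 28.1603
d((14, -4), (-7, 8)) = 24.1868
d((14, -4), (-9, 17)) = 31.1448
d((14, -4), (12, -5)) = 2.2361 <-- minimum
d((14, -4), (-1, -9)) = 15.8114
d((-13, 4), (-7, 8)) = 7.2111
d((-13, 4), (-9, 17)) = 13.6015
d((-13, 4), (12, -5)) = 26.5707
d((-13, 4), (-1, -9)) = 17.6918
d((-7, 8), (-9, 17)) = 9.2195
d((-7, 8), (12, -5)) = 23.0217
d((-7, 8), (-1, -9)) = 18.0278
d((-9, 17), (12, -5)) = 30.4138
d((-9, 17), (-1, -9)) = 27.2029
d((12, -5), (-1, -9)) = 13.6015

Closest pair: (14, -4) and (12, -5) with distance 2.2361

The closest pair is (14, -4) and (12, -5) with Euclidean distance 2.2361. For 7 points, brute-force pairwise comparison is shown above. For large n, the divide-and-conquer algorithm (sort by x, recurse on halves, check the dividing strip) achieves O(n log n).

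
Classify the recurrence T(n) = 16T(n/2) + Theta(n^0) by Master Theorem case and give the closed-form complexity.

Master Theorem for T(n) = 16T(n/2) + O(n^0):

a = 16, b = 2, c = 0
log_b(a) = log_2(16) = 4.0000

Case 1: c = 0 < log_2(16) = 4.0000
T(n) = O(n^(log_2 16)) = O(n^4)

For T(n) = 16T(n/2) + O(n^0): log_2(16) = 4.0000. This is Case 1 of the Master Theorem (c < log_b(a), work dominated by leaves), giving O(n^4).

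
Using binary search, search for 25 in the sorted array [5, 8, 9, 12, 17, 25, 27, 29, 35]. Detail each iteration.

Binary search for 25 in [5, 8, 9, 12, 17, 25, 27, 29, 35]:

lo=0, hi=8, mid=4, arr[mid]=17 -> 17 < 25, search right half
lo=5, hi=8, mid=6, arr[mid]=27 -> 27 > 25, search left half
lo=5, hi=5, mid=5, arr[mid]=25 -> Found target at index 5!

Binary search finds 25 at index 5 after 3 comparisons. The search repeatedly halves the search space by comparing with the middle element.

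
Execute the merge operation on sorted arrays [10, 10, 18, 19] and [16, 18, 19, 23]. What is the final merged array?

Merging process:

Compare 10 vs 16: take 10 from left. Merged: [10]
Compare 10 vs 16: take 10 from left. Merged: [10, 10]
Compare 18 vs 16: take 16 from right. Merged: [10, 10, 16]
Compare 18 vs 18: take 18 from left. Merged: [10, 10, 16, 18]
Compare 19 vs 18: take 18 from right. Merged: [10, 10, 16, 18, 18]
Compare 19 vs 19: take 19 from left. Merged: [10, 10, 16, 18, 18, 19]
Append remaining from right: [19, 23]. Merged: [10, 10, 16, 18, 18, 19, 19, 23]

Final merged array: [10, 10, 16, 18, 18, 19, 19, 23]
Total comparisons: 6

The merged array is [10, 10, 16, 18, 18, 19, 19, 23], requiring 6 comparisons. The merge step runs in O(n) time where n is the total number of elements.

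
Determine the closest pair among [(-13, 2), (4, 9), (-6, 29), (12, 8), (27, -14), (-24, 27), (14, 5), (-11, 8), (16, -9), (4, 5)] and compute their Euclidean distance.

Computing all pairwise distances among 10 points:

d((-13, 2), (4, 9)) = 18.3848
d((-13, 2), (-6, 29)) = 27.8927
d((-13, 2), (12, 8)) = 25.7099
d((-13, 2), (27, -14)) = 43.0813
d((-13, 2), (-24, 27)) = 27.313
d((-13, 2), (14, 5)) = 27.1662
d((-13, 2), (-11, 8)) = 6.3246
d((-13, 2), (16, -9)) = 31.0161
d((-13, 2), (4, 5)) = 17.2627
d((4, 9), (-6, 29)) = 22.3607
d((4, 9), (12, 8)) = 8.0623
d((4, 9), (27, -14)) = 32.5269
d((4, 9), (-24, 27)) = 33.2866
d((4, 9), (14, 5)) = 10.7703
d((4, 9), (-11, 8)) = 15.0333
d((4, 9), (16, -9)) = 21.6333
d((4, 9), (4, 5)) = 4.0
d((-6, 29), (12, 8)) = 27.6586
d((-6, 29), (27, -14)) = 54.2033
d((-6, 29), (-24, 27)) = 18.1108
d((-6, 29), (14, 5)) = 31.241
d((-6, 29), (-11, 8)) = 21.587
d((-6, 29), (16, -9)) = 43.909
d((-6, 29), (4, 5)) = 26.0
d((12, 8), (27, -14)) = 26.6271
d((12, 8), (-24, 27)) = 40.7063
d((12, 8), (14, 5)) = 3.6056 <-- minimum
d((12, 8), (-11, 8)) = 23.0
d((12, 8), (16, -9)) = 17.4642
d((12, 8), (4, 5)) = 8.544
d((27, -14), (-24, 27)) = 65.437
d((27, -14), (14, 5)) = 23.0217
d((27, -14), (-11, 8)) = 43.909
d((27, -14), (16, -9)) = 12.083
d((27, -14), (4, 5)) = 29.8329
d((-24, 27), (14, 5)) = 43.909
d((-24, 27), (-11, 8)) = 23.0217
d((-24, 27), (16, -9)) = 53.8145
d((-24, 27), (4, 5)) = 35.609
d((14, 5), (-11, 8)) = 25.1794
d((14, 5), (16, -9)) = 14.1421
d((14, 5), (4, 5)) = 10.0
d((-11, 8), (16, -9)) = 31.9061
d((-11, 8), (4, 5)) = 15.2971
d((16, -9), (4, 5)) = 18.4391

Closest pair: (12, 8) and (14, 5) with distance 3.6056

The closest pair is (12, 8) and (14, 5) with Euclidean distance 3.6056. For 10 points, brute-force pairwise comparison is shown above. For large n, the divide-and-conquer algorithm (sort by x, recurse on halves, check the dividing strip) achieves O(n log n).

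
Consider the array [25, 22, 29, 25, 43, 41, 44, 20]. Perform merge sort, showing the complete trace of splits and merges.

Merge sort trace:

Split: [25, 22, 29, 25, 43, 41, 44, 20] -> [25, 22, 29, 25] and [43, 41, 44, 20]
  Split: [25, 22, 29, 25] -> [25, 22] and [29, 25]
    Split: [25, 22] -> [25] and [22]
    Merge: [25] + [22] -> [22, 25]
    Split: [29, 25] -> [29] and [25]
    Merge: [29] + [25] -> [25, 29]
  Merge: [22, 25] + [25, 29] -> [22, 25, 25, 29]
  Split: [43, 41, 44, 20] -> [43, 41] and [44, 20]
    Split: [43, 41] -> [43] and [41]
    Merge: [43] + [41] -> [41, 43]
    Split: [44, 20] -> [44] and [20]
    Merge: [44] + [20] -> [20, 44]
  Merge: [41, 43] + [20, 44] -> [20, 41, 43, 44]
Merge: [22, 25, 25, 29] + [20, 41, 43, 44] -> [20, 22, 25, 25, 29, 41, 43, 44]

Final sorted array: [20, 22, 25, 25, 29, 41, 43, 44]

The merge sort proceeds by recursively splitting the array and merging sorted halves.
After all merges, the sorted array is [20, 22, 25, 25, 29, 41, 43, 44].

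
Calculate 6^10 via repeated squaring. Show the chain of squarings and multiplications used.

Computing 6^10 by squaring (build up from 6^1; each line after the first costs one multiplication):

6^1 = 6
6^2 = (6^1)^2 = 6^2 = 36
6^4 = (6^2)^2 = 36^2 = 1296
6^5 = 6 * 6^4 = 6 * 1296 = 7776
6^10 = (6^5)^2 = 7776^2 = 60466176

Result: 60466176
Multiplications needed: 4 (4 lines after 6^1)

6^10 = 60466176. Using exponentiation by squaring, this requires 4 multiplications. The key idea: if the exponent is even, square the half-power; if odd, multiply by the base once.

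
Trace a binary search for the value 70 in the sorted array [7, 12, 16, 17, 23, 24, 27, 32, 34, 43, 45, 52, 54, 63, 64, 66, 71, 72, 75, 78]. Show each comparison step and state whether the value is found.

Binary search for 70 in [7, 12, 16, 17, 23, 24, 27, 32, 34, 43, 45, 52, 54, 63, 64, 66, 71, 72, 75, 78]:

lo=0, hi=19, mid=9, arr[mid]=43 -> 43 < 70, search right half
lo=10, hi=19, mid=14, arr[mid]=64 -> 64 < 70, search right half
lo=15, hi=19, mid=17, arr[mid]=72 -> 72 > 70, search left half
lo=15, hi=16, mid=15, arr[mid]=66 -> 66 < 70, search right half
lo=16, hi=16, mid=16, arr[mid]=71 -> 71 > 70, search left half
lo=16 > hi=15, target 70 not found

Binary search determines that 70 is not in the array after 5 comparisons. The search space was exhausted without finding the target.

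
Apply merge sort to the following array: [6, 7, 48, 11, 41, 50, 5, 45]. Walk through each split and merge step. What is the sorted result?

Merge sort trace:

Split: [6, 7, 48, 11, 41, 50, 5, 45] -> [6, 7, 48, 11] and [41, 50, 5, 45]
  Split: [6, 7, 48, 11] -> [6, 7] and [48, 11]
    Split: [6, 7] -> [6] and [7]
    Merge: [6] + [7] -> [6, 7]
    Split: [48, 11] -> [48] and [11]
    Merge: [48] + [11] -> [11, 48]
  Merge: [6, 7] + [11, 48] -> [6, 7, 11, 48]
  Split: [41, 50, 5, 45] -> [41, 50] and [5, 45]
    Split: [41, 50] -> [41] and [50]
    Merge: [41] + [50] -> [41, 50]
    Split: [5, 45] -> [5] and [45]
    Merge: [5] + [45] -> [5, 45]
  Merge: [41, 50] + [5, 45] -> [5, 41, 45, 50]
Merge: [6, 7, 11, 48] + [5, 41, 45, 50] -> [5, 6, 7, 11, 41, 45, 48, 50]

Final sorted array: [5, 6, 7, 11, 41, 45, 48, 50]

The merge sort proceeds by recursively splitting the array and merging sorted halves.
After all merges, the sorted array is [5, 6, 7, 11, 41, 45, 48, 50].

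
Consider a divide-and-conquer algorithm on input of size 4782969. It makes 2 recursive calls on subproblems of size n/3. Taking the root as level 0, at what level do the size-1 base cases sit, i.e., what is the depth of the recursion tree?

For divide and conquer with division factor 3:

Problem sizes at each level:
Level 0: 4782969
Level 1: 1594323
Level 2: 531441
Level 3: 177147
Level 4: 59049
Level 5: 19683
Level 6: 6561
Level 7: 2187
Level 8: 729
Level 9: 243
Level 10: 81
Level 11: 27
Level 12: 9
Level 13: 3
Level 14: 1

The root is level 0 and the size-1 base case is level 14 (the tree spans levels 0 through 14, i.e. 15 levels counting the root), so the depth is the number of divisions: log_3(4782969) = 14

The recursion tree depth is log_3(4782969) = 14. At each level, the problem size is divided by 3, so it takes 14 divisions to reduce to a base case of size 1. The algorithm makes 2 recursive calls at each level.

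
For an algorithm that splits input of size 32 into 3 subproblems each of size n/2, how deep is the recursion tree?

For divide and conquer with division factor 2:

Problem sizes at each level:
Level 0: 32
Level 1: 16
Level 2: 8
Level 3: 4
Level 4: 2
Level 5: 1

The root is level 0 and the size-1 base case is level 5 (the tree spans levels 0 through 5, i.e. 6 levels counting the root), so the depth is the number of divisions: log_2(32) = 5

The recursion tree depth is log_2(32) = 5. At each level, the problem size is divided by 2, so it takes 5 divisions to reduce to a base case of size 1. The algorithm makes 3 recursive calls at each level.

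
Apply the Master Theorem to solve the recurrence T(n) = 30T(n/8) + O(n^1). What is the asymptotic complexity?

Master Theorem for T(n) = 30T(n/8) + O(n^1):

a = 30, b = 8, c = 1
log_b(a) = log_8(30) = 1.6356

Case 1: c = 1 < log_8(30) = 1.6356
T(n) = O(n^(log_8 30))

For T(n) = 30T(n/8) + O(n^1): log_8(30) = 1.6356. This is Case 1 of the Master Theorem (c < log_b(a), work dominated by leaves), giving O(n^(log_8 30)).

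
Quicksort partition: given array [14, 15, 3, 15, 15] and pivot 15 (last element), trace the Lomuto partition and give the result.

Lomuto partition with pivot = 15:

Initial array: [14, 15, 3, 15, 15]

arr[0]=14 <= 15: swap with position 0, array becomes [14, 15, 3, 15, 15]
arr[1]=15 <= 15: swap with position 1, array becomes [14, 15, 3, 15, 15]
arr[2]=3 <= 15: swap with position 2, array becomes [14, 15, 3, 15, 15]
arr[3]=15 <= 15: swap with position 3, array becomes [14, 15, 3, 15, 15]

Place pivot at position 4: [14, 15, 3, 15, 15]
Pivot position: 4

After partitioning with pivot 15, the array becomes [14, 15, 3, 15, 15]. The pivot is placed at index 4. All elements to the left of the pivot are <= 15, and all elements to the right are > 15.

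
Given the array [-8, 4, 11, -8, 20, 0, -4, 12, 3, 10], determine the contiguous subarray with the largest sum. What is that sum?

Using Kadane's algorithm on [-8, 4, 11, -8, 20, 0, -4, 12, 3, 10]:

Scanning through the array:
Position 1 (value 4): max_ending_here = 4, max_so_far = 4
Position 2 (value 11): max_ending_here = 15, max_so_far = 15
Position 3 (value -8): max_ending_here = 7, max_so_far = 15
Position 4 (value 20): max_ending_here = 27, max_so_far = 27
Position 5 (value 0): max_ending_here = 27, max_so_far = 27
Position 6 (value -4): max_ending_here = 23, max_so_far = 27
Position 7 (value 12): max_ending_here = 35, max_so_far = 35
Position 8 (value 3): max_ending_here = 38, max_so_far = 38
Position 9 (value 10): max_ending_here = 48, max_so_far = 48

Maximum subarray: [4, 11, -8, 20, 0, -4, 12, 3, 10]
Maximum sum: 48

The maximum subarray is [4, 11, -8, 20, 0, -4, 12, 3, 10] with sum 48. This subarray runs from index 1 to index 9.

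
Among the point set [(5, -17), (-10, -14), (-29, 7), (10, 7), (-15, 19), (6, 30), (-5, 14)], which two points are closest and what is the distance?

Computing all pairwise distances among 7 points:

d((5, -17), (-10, -14)) = 15.2971
d((5, -17), (-29, 7)) = 41.6173
d((5, -17), (10, 7)) = 24.5153
d((5, -17), (-15, 19)) = 41.1825
d((5, -17), (6, 30)) = 47.0106
d((5, -17), (-5, 14)) = 32.573
d((-10, -14), (-29, 7)) = 28.3196
d((-10, -14), (10, 7)) = 29.0
d((-10, -14), (-15, 19)) = 33.3766
d((-10, -14), (6, 30)) = 46.8188
d((-10, -14), (-5, 14)) = 28.4429
d((-29, 7), (10, 7)) = 39.0
d((-29, 7), (-15, 19)) = 18.4391
d((-29, 7), (6, 30)) = 41.8808
d((-29, 7), (-5, 14)) = 25.0
d((10, 7), (-15, 19)) = 27.7308
d((10, 7), (6, 30)) = 23.3452
d((10, 7), (-5, 14)) = 16.5529
d((-15, 19), (6, 30)) = 23.7065
d((-15, 19), (-5, 14)) = 11.1803 <-- minimum
d((6, 30), (-5, 14)) = 19.4165

Closest pair: (-15, 19) and (-5, 14) with distance 11.1803

The closest pair is (-15, 19) and (-5, 14) with Euclidean distance 11.1803. For 7 points, brute-force pairwise comparison is shown above. For large n, the divide-and-conquer algorithm (sort by x, recurse on halves, check the dividing strip) achieves O(n log n).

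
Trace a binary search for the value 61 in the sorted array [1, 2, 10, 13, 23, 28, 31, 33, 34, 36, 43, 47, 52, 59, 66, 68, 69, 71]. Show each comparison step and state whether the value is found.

Binary search for 61 in [1, 2, 10, 13, 23, 28, 31, 33, 34, 36, 43, 47, 52, 59, 66, 68, 69, 71]:

lo=0, hi=17, mid=8, arr[mid]=34 -> 34 < 61, search right half
lo=9, hi=17, mid=13, arr[mid]=59 -> 59 < 61, search right half
lo=14, hi=17, mid=15, arr[mid]=68 -> 68 > 61, search left half
lo=14, hi=14, mid=14, arr[mid]=66 -> 66 > 61, search left half
lo=14 > hi=13, target 61 not found

Binary search determines that 61 is not in the array after 4 comparisons. The search space was exhausted without finding the target.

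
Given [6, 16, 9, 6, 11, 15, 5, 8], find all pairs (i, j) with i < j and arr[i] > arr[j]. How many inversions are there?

Finding inversions in [6, 16, 9, 6, 11, 15, 5, 8]:

(0, 6): arr[0]=6 > arr[6]=5
(1, 2): arr[1]=16 > arr[2]=9
(1, 3): arr[1]=16 > arr[3]=6
(1, 4): arr[1]=16 > arr[4]=11
(1, 5): arr[1]=16 > arr[5]=15
(1, 6): arr[1]=16 > arr[6]=5
(1, 7): arr[1]=16 > arr[7]=8
(2, 3): arr[2]=9 > arr[3]=6
(2, 6): arr[2]=9 > arr[6]=5
(2, 7): arr[2]=9 > arr[7]=8
(3, 6): arr[3]=6 > arr[6]=5
(4, 6): arr[4]=11 > arr[6]=5
(4, 7): arr[4]=11 > arr[7]=8
(5, 6): arr[5]=15 > arr[6]=5
(5, 7): arr[5]=15 > arr[7]=8

Total inversions: 15

The array has 15 inversion(s): (0,6), (1,2), (1,3), (1,4), (1,5), (1,6), (1,7), (2,3), (2,6), (2,7), (3,6), (4,6), (4,7), (5,6), (5,7). Each pair (i,j) satisfies i < j and arr[i] > arr[j].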